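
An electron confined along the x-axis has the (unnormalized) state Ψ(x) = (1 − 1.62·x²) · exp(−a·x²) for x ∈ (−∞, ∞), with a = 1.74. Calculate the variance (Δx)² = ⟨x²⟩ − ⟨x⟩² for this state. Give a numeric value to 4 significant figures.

Compute ⟨x⟩ and ⟨x²⟩ separately, then (Δx)² = ⟨x²⟩ − ⟨x⟩².
Expand each integrand as polynomial × e^(−2ax²) and use ∫x^(2j)·e^(−2ax²) dx = (2j−1)!!/(4a)^j · √(π/(2a)), odd powers → 0; here √(π/(2a)) = 0.95013.
Normalization: ∫|Ψ|² dx = 0.66226.
⟨x⟩ = 0.0000 and ⟨x²⟩ = 0.085772.
(Δx)² = 0.085772 − (0.0000)² = 0.085772.

0.08577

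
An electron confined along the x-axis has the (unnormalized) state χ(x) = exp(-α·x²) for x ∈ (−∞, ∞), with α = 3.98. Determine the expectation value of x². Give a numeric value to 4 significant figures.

0.06281

⟨x²⟩ = ∫ x²·|χ|² dx / ∫|χ|² dx (integrals over the domain).
Gaussian moments: ∫x^(2j)·e^(−2αx²) dx = (2j−1)!!/(4α)^j · √(π/(2α)), odd powers integrate to 0; here √(π/(2α)) = 0.62823.
State is unnormalized: ∫|χ|² dx = 0.62823, and ∫χ*·x²·χ dx = 0.039462, so ⟨x²⟩ = 0.039462 / 0.62823.
⟨x²⟩ = 0.062814.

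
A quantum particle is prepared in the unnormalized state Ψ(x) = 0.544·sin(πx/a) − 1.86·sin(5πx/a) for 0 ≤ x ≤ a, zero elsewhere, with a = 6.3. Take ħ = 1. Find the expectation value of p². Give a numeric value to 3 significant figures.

p² Ψ = −ħ² d²Ψ/dx²; ⟨p²⟩ = −ħ² ∫ Ψ*·Ψ'' dx / ∫|Ψ|² dx.
d²/dx² sin(jπx/a) = −(jπ/a)²·sin(jπx/a); on 0 ≤ x ≤ a, ∫sin²(jπx/a) dx = a/2 and ∫sin(jπx/a)·sin(lπx/a) dx = 0 for j ≠ l, so only diagonal terms survive in ∫|Ψ|² and ∫Ψ·Ψ″; ∫Ψ·Ψ′ dx = [Ψ²/2] between the walls = 0.
State is unnormalized: ∫|Ψ|² dx = 11.830, and ∫Ψ*·(−ħ² Ψ'') dx = 67.980, so ⟨p²⟩ = 67.980 / 11.830.
⟨p²⟩ = 5.7464.

5.75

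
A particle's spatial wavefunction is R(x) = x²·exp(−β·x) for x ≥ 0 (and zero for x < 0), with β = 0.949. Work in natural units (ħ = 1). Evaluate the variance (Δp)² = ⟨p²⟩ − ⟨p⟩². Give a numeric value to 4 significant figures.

0.3002

Compute ⟨p⟩ and ⟨p²⟩ separately; (Δp)² = ⟨p²⟩ − ⟨p⟩².
Differentiate x²·exp(−β·x) with the product rule; every integrand then reduces to terms xʲ·e^(−2βx) on [0, ∞), with ∫₀^∞ xʲ·e^(−2βx) dx = j!/(2β)^(j+1).
Normalization: ∫|R|² dx = 0.97438.
⟨p⟩ = 0.0000 and ⟨p²⟩ = 0.30020.
(Δp)² = 0.30020 − (0.0000)² = 0.30020.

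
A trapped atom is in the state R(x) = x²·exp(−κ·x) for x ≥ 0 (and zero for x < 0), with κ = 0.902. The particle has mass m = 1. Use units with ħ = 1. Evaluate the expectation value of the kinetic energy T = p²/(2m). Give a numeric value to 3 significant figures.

0.136

T = −(ħ²/2m) d²/dx², so ⟨T⟩ = −(ħ²/2m) ∫ R*·R'' dx / ∫|R|² dx; with m = 1.
Differentiate x²·exp(−κ·x) with the product rule; every integrand then reduces to terms xʲ·e^(−2κx) on [0, ∞), with ∫₀^∞ xʲ·e^(−2κx) dx = j!/(2κ)^(j+1).
State is unnormalized: ∫|R|² dx = 1.2561, and ∫R*·(−ħ²/2m · R'') dx = 0.17033, so ⟨T⟩ = 0.17033 / 1.2561.
⟨T⟩ = 0.13560.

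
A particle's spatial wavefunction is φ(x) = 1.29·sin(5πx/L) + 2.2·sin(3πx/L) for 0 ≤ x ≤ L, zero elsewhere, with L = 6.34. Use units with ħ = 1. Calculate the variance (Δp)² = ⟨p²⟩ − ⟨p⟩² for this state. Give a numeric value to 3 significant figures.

Compute ⟨p⟩ and ⟨p²⟩ separately; (Δp)² = ⟨p²⟩ − ⟨p⟩².
d²/dx² sin(jπx/L) = −(jπ/L)²·sin(jπx/L); on 0 ≤ x ≤ L, ∫sin²(jπx/L) dx = L/2 and ∫sin(jπx/L)·sin(lπx/L) dx = 0 for j ≠ l, so only diagonal terms survive in ∫|φ|² and ∫φ·φ″; ∫φ·φ′ dx = [φ²/2] between the walls = 0.
Normalization: ∫|φ|² dx = 20.618.
⟨p⟩ = 0.0000 and ⟨p²⟩ = 3.2150.
(Δp)² = 3.2150 − (0.0000)² = 3.2150.

3.22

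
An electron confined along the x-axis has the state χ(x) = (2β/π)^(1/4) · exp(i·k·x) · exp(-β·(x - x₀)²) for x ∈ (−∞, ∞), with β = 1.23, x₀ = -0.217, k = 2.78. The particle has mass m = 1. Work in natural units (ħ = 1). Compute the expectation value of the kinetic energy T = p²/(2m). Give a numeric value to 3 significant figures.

4.48

T = −(ħ²/2m) d²/dx², so ⟨T⟩ = −(ħ²/2m) ∫ χ*·χ'' dx; with m = 1.
Gaussian moments (u = x − x₀): ∫u^(2j)·e^(−2βu²) du = (2j−1)!!/(4β)^j · √(π/(2β)), odd powers integrate to 0; here √(π/(2β)) = 1.1301. Derivatives: χ′ = (ik − 2βu)·χ, χ″ = ((ik − 2βu)² − 2β)·χ; the odd-in-u pieces drop out.
⟨T⟩ = 4.4792.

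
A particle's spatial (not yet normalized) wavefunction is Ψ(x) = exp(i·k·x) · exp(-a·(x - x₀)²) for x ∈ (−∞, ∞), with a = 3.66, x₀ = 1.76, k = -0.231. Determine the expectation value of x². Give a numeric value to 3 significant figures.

⟨x²⟩ = ∫ x²·|Ψ|² dx / ∫|Ψ|² dx (integrals over the domain).
Gaussian moments (u = x − x₀): ∫u^(2j)·e^(−2au²) du = (2j−1)!!/(4a)^j · √(π/(2a)), odd powers integrate to 0; here √(π/(2a)) = 0.65512.
State is unnormalized: ∫|Ψ|² dx = 0.65512, and ∫Ψ*·x²·Ψ dx = 2.0740, so ⟨x²⟩ = 2.0740 / 0.65512.
⟨x²⟩ = 3.1659.

3.17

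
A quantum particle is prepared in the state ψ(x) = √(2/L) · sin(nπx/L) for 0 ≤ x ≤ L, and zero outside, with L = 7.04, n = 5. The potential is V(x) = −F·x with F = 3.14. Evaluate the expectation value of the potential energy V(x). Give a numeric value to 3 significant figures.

⟨V⟩ = ∫ V(x)·|ψ|² dx.
With sin²θ = (1 − cos2θ)/2 on 0 ≤ x ≤ L: ∫sin²(nπx/L) dx = L/2, ∫x·sin²(nπx/L) dx = L²/4, ∫x²·sin²(nπx/L) dx = L³·(1/6 − 1/(4n²π²)); higher powers xᵏ the same way, integrating xᵏ·cos(2nπx/L) by parts.
⟨V⟩ = -11.053.

-11.1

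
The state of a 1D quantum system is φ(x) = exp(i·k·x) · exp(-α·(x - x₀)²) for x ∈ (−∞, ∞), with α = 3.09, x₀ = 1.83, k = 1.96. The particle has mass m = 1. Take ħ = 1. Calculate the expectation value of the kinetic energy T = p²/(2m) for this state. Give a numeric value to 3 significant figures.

T = −(ħ²/2m) d²/dx², so ⟨T⟩ = −(ħ²/2m) ∫ φ*·φ'' dx / ∫|φ|² dx; with m = 1.
Gaussian moments (u = x − x₀): ∫u^(2j)·e^(−2αu²) du = (2j−1)!!/(4α)^j · √(π/(2α)), odd powers integrate to 0; here √(π/(2α)) = 0.71299. Derivatives: φ′ = (ik − 2αu)·φ, φ″ = ((ik − 2αu)² − 2α)·φ; the odd-in-u pieces drop out.
State is unnormalized: ∫|φ|² dx = 0.71299, and ∫φ*·(−ħ²/2m · φ'') dx = 2.4711, so ⟨T⟩ = 2.4711 / 0.71299.
⟨T⟩ = 3.4658.

3.47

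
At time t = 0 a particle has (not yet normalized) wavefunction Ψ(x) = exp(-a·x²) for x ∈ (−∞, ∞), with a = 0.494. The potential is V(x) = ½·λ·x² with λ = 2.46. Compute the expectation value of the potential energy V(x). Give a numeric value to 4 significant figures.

⟨V⟩ = ∫ V(x)·|Ψ|² dx / ∫|Ψ|² dx.
Gaussian moments: ∫x^(2j)·e^(−2ax²) dx = (2j−1)!!/(4a)^j · √(π/(2a)), odd powers integrate to 0; here √(π/(2a)) = 1.7832.
State is unnormalized: ∫|Ψ|² dx = 1.7832, and ∫Ψ*·V(x)·Ψ dx = 1.1100, so ⟨V⟩ = 1.1100 / 1.7832.
⟨V⟩ = 0.62247.

0.6225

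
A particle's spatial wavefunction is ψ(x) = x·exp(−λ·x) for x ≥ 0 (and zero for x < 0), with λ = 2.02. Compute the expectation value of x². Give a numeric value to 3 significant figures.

0.735

⟨x²⟩ = ∫ x²·|ψ|² dx / ∫|ψ|² dx (integrals over the domain).
Every integrand reduces to terms xʲ·e^(−2λx) on [0, ∞); use ∫₀^∞ xʲ·e^(−2λx) dx = j!/(2λ)^(j+1).
State is unnormalized: ∫|ψ|² dx = 0.030331, and ∫ψ*·x²·ψ dx = 0.022300, so ⟨x²⟩ = 0.022300 / 0.030331.
⟨x²⟩ = 0.73522.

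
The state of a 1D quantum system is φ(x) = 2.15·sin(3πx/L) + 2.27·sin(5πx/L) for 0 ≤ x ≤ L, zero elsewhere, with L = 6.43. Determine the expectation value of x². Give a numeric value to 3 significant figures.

15.6

⟨x²⟩ = ∫ x²·|φ|² dx / ∫|φ|² dx (integrals over the domain).
On 0 ≤ x ≤ L (j ≠ l): ∫sin²(jπx/L) dx = L/2, ∫sin(jπx/L)·sin(lπx/L) dx = 0; diagonal moments ∫x·sin²(jπx/L) dx = L²/4, ∫x²·sin²(jπx/L) dx = L³·(1/6 − 1/(4j²π²)); cross terms ∫x·sin(jπx/L)·sin(lπx/L) dx = 0 for j + l even and −4jlL²/(π²(j² − l²)²) for j + l odd, ∫x²·sin(jπx/L)·sin(lπx/L) dx = (−1)^(j+l)·4jlL³/(π²(j² − l²)²); higher powers the same way via product-to-sum and parts.
State is unnormalized: ∫|φ|² dx = 31.428, and ∫φ*·x²·φ dx = 489.90, so ⟨x²⟩ = 489.90 / 31.428.
⟨x²⟩ = 15.588.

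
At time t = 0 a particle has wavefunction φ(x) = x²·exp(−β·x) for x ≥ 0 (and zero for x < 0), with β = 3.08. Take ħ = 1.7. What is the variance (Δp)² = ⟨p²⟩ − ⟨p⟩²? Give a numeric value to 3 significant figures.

Compute ⟨p⟩ and ⟨p²⟩ separately; (Δp)² = ⟨p²⟩ − ⟨p⟩².
Differentiate x²·exp(−β·x) with the product rule; every integrand then reduces to terms xʲ·e^(−2βx) on [0, ∞), with ∫₀^∞ xʲ·e^(−2βx) dx = j!/(2β)^(j+1).
Normalization: ∫|φ|² dx = 0.0027059.
⟨p⟩ = 0.0000 and ⟨p²⟩ = 9.1386.
(Δp)² = 9.1386 − (0.0000)² = 9.1386.

9.14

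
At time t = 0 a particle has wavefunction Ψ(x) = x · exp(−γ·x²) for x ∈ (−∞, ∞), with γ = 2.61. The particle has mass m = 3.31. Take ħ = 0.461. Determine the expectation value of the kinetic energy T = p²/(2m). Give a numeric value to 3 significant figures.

T = −(ħ²/2m) d²/dx², so ⟨T⟩ = −(ħ²/2m) ∫ Ψ*·Ψ'' dx / ∫|Ψ|² dx; with m = 3.31.
Expand each integrand as polynomial × e^(−2γx²) and use ∫x^(2j)·e^(−2γx²) dx = (2j−1)!!/(4γ)^j · √(π/(2γ)), odd powers → 0; here √(π/(2γ)) = 0.77578. Differentiate with the product rule, d/dx e^(−γx²) = −2γx·e^(−γx²).
State is unnormalized: ∫|Ψ|² dx = 0.074309, and ∫Ψ*·(−ħ²/2m · Ψ'') dx = 0.018679, so ⟨T⟩ = 0.018679 / 0.074309.
⟨T⟩ = 0.25137.

0.251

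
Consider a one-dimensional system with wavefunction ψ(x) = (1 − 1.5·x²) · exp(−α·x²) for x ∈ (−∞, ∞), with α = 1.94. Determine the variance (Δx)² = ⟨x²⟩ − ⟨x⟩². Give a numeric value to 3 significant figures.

0.0712

Compute ⟨x⟩ and ⟨x²⟩ separately, then (Δx)² = ⟨x²⟩ − ⟨x⟩².
Expand each integrand as polynomial × e^(−2αx²) and use ∫x^(2j)·e^(−2αx²) dx = (2j−1)!!/(4α)^j · √(π/(2α)), odd powers → 0; here √(π/(2α)) = 0.89983.
Normalization: ∫|ψ|² dx = 0.65282.
⟨x⟩ = 0.0000 and ⟨x²⟩ = 0.071170.
(Δx)² = 0.071170 − (0.0000)² = 0.071170.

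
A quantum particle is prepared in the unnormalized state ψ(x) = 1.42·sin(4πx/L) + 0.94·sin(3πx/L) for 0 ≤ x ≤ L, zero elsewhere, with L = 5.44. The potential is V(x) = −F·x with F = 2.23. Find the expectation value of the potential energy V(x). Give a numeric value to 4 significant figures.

⟨V⟩ = ∫ V(x)·|ψ|² dx / ∫|ψ|² dx.
On 0 ≤ x ≤ L (j ≠ l): ∫sin²(jπx/L) dx = L/2, ∫sin(jπx/L)·sin(lπx/L) dx = 0; diagonal moments ∫x·sin²(jπx/L) dx = L²/4, ∫x²·sin²(jπx/L) dx = L³·(1/6 − 1/(4j²π²)); cross terms ∫x·sin(jπx/L)·sin(lπx/L) dx = 0 for j + l even and −4jlL²/(π²(j² − l²)²) for j + l odd, ∫x²·sin(jπx/L)·sin(lπx/L) dx = (−1)^(j+l)·4jlL³/(π²(j² − l²)²); higher powers the same way via product-to-sum and parts.
State is unnormalized: ∫|ψ|² dx = 7.8880, and ∫ψ*·V(x)·ψ dx = -30.359, so ⟨V⟩ = -30.359 / 7.8880.
⟨V⟩ = -3.8488.

-3.849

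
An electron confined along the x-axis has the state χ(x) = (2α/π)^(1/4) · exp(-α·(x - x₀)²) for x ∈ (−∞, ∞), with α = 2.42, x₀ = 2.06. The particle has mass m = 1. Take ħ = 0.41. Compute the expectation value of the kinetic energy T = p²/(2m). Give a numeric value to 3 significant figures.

0.203

T = −(ħ²/2m) d²/dx², so ⟨T⟩ = −(ħ²/2m) ∫ χ*·χ'' dx; with m = 1.
Gaussian moments (u = x − x₀): ∫u^(2j)·e^(−2αu²) du = (2j−1)!!/(4α)^j · √(π/(2α)), odd powers integrate to 0; here √(π/(2α)) = 0.80566. Derivatives: d/dx e^(−αu²) = −2αu·e^(−αu²), d²/dx² e^(−αu²) = (4α²u² − 2α)·e^(−αu²).
⟨T⟩ = 0.20340.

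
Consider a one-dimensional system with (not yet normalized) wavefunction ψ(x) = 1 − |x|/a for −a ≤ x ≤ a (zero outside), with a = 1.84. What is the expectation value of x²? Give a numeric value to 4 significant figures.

0.3386

⟨x²⟩ = ∫ x²·|ψ|² dx / ∫|ψ|² dx (integrals over the domain).
ψ is even, so ∫ over [−a, a] = 2∫₀ᵃ with ψ = 1 − x/a there: ∫₀ᵃ (1 − x/a)² dx = a/3, ∫₀ᵃ x²(1 − x/a)² dx = a³/30, ∫₀ᵃ x⁴(1 − x/a)² dx = a⁵/105.
State is unnormalized: ∫|ψ|² dx = 1.2267, and ∫ψ*·x²·ψ dx = 0.41530, so ⟨x²⟩ = 0.41530 / 1.2267.
⟨x²⟩ = 0.33856.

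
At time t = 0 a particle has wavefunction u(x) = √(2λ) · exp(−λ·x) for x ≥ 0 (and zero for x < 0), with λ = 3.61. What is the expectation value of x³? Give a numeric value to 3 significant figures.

0.0159

⟨x³⟩ = ∫ x³·|u|² dx (integrals over the domain).
Every integrand reduces to terms xʲ·e^(−2λx) on [0, ∞); use ∫₀^∞ xʲ·e^(−2λx) dx = j!/(2λ)^(j+1).
⟨x³⟩ = 0.015942.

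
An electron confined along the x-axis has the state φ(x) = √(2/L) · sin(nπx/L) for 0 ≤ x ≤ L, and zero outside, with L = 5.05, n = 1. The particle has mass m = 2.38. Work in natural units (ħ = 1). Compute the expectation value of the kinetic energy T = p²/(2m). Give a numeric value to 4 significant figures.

T = −(ħ²/2m) d²/dx², so ⟨T⟩ = −(ħ²/2m) ∫ φ*·φ'' dx; with m = 2.38.
d/dx sin(nπx/L) = (nπ/L)·cos(nπx/L) and d²/dx² sin(nπx/L) = −(nπ/L)²·sin(nπx/L); on 0 ≤ x ≤ L, ∫sin²(nπx/L) dx = L/2 and ∫sin(nπx/L)·cos(nπx/L) dx = 0.
⟨T⟩ = 0.081304.

0.08130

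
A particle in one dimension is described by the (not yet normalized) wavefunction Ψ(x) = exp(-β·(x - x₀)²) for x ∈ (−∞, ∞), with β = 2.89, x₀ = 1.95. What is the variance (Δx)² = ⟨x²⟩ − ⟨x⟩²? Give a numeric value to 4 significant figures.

0.08651

Compute ⟨x⟩ and ⟨x²⟩ separately, then (Δx)² = ⟨x²⟩ − ⟨x⟩².
Gaussian moments (u = x − x₀): ∫u^(2j)·e^(−2βu²) du = (2j−1)!!/(4β)^j · √(π/(2β)), odd powers integrate to 0; here √(π/(2β)) = 0.73724.
Normalization: ∫|Ψ|² dx = 0.73724.
⟨x⟩ = 1.9500 and ⟨x²⟩ = 3.8890.
(Δx)² = 3.8890 − (1.9500)² = 0.086505.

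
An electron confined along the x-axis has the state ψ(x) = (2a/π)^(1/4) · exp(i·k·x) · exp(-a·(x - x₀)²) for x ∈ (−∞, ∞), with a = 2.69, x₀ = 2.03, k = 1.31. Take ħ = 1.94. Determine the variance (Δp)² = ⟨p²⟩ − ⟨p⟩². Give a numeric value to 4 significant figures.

Compute ⟨p⟩ and ⟨p²⟩ separately; (Δp)² = ⟨p²⟩ − ⟨p⟩².
Gaussian moments (u = x − x₀): ∫u^(2j)·e^(−2au²) du = (2j−1)!!/(4a)^j · √(π/(2a)), odd powers integrate to 0; here √(π/(2a)) = 0.76416. Derivatives: ψ′ = (ik − 2au)·ψ, ψ″ = ((ik − 2au)² − 2a)·ψ; the odd-in-u pieces drop out.
⟨p⟩ = 2.5414 and ⟨p²⟩ = 16.583.
(Δp)² = 16.583 − (2.5414)² = 10.124.

10.12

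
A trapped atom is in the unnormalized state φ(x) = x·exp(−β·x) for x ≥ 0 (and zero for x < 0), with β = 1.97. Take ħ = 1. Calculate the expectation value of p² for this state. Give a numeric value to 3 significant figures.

3.88

p² φ = −ħ² d²φ/dx²; ⟨p²⟩ = −ħ² ∫ φ*·φ'' dx / ∫|φ|² dx.
Differentiate x·exp(−β·x) with the product rule; every integrand then reduces to terms xʲ·e^(−2βx) on [0, ∞), with ∫₀^∞ xʲ·e^(−2βx) dx = j!/(2β)^(j+1).
State is unnormalized: ∫|φ|² dx = 0.032700, and ∫φ*·(−ħ² φ'') dx = 0.12690, so ⟨p²⟩ = 0.12690 / 0.032700.
⟨p²⟩ = 3.8809.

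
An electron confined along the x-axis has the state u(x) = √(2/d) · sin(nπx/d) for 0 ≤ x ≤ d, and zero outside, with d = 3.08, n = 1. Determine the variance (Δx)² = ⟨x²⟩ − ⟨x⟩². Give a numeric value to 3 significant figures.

Compute ⟨x⟩ and ⟨x²⟩ separately, then (Δx)² = ⟨x²⟩ − ⟨x⟩².
With sin²θ = (1 − cos2θ)/2 on 0 ≤ x ≤ d: ∫sin²(nπx/d) dx = d/2, ∫x·sin²(nπx/d) dx = d²/4, ∫x²·sin²(nπx/d) dx = d³·(1/6 − 1/(4n²π²)); higher powers xᵏ the same way, integrating xᵏ·cos(2nπx/d) by parts.
⟨x⟩ = 1.5400 and ⟨x²⟩ = 2.6815.
(Δx)² = 2.6815 − (1.5400)² = 0.30995.

0.310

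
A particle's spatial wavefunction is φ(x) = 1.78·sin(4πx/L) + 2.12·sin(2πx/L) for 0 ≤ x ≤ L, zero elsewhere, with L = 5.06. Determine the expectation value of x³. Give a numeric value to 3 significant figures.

⟨x³⟩ = ∫ x³·|φ|² dx / ∫|φ|² dx (integrals over the domain).
On 0 ≤ x ≤ L (j ≠ l): ∫sin²(jπx/L) dx = L/2, ∫sin(jπx/L)·sin(lπx/L) dx = 0; diagonal moments ∫x·sin²(jπx/L) dx = L²/4, ∫x²·sin²(jπx/L) dx = L³·(1/6 − 1/(4j²π²)); cross terms ∫x·sin(jπx/L)·sin(lπx/L) dx = 0 for j + l even and −4jlL²/(π²(j² − l²)²) for j + l odd, ∫x²·sin(jπx/L)·sin(lπx/L) dx = (−1)^(j+l)·4jlL³/(π²(j² − l²)²); higher powers the same way via product-to-sum and parts.
State is unnormalized: ∫|φ|² dx = 19.387, and ∫φ*·x³·φ dx = 762.09, so ⟨x³⟩ = 762.09 / 19.387.
⟨x³⟩ = 39.310.

39.3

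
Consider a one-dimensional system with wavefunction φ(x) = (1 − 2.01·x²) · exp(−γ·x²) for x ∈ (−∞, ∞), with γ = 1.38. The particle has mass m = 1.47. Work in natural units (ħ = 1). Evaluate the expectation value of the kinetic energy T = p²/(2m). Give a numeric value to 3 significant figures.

T = −(ħ²/2m) d²/dx², so ⟨T⟩ = −(ħ²/2m) ∫ φ*·φ'' dx / ∫|φ|² dx; with m = 1.47.
Expand each integrand as polynomial × e^(−2γx²) and use ∫x^(2j)·e^(−2γx²) dx = (2j−1)!!/(4γ)^j · √(π/(2γ)), odd powers → 0; here √(π/(2γ)) = 1.0669. Differentiate with the product rule, d/dx e^(−γx²) = −2γx·e^(−γx²).
State is unnormalized: ∫|φ|² dx = 0.71430, and ∫φ*·(−ħ²/2m · φ'') dx = 1.3303, so ⟨T⟩ = 1.3303 / 0.71430.
⟨T⟩ = 1.8624.

1.86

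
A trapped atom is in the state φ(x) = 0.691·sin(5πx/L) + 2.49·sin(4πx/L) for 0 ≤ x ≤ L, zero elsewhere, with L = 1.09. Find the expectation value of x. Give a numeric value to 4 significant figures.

0.4326

⟨x⟩ = ∫ x·|φ|² dx / ∫|φ|² dx (integrals over the domain).
On 0 ≤ x ≤ L (j ≠ l): ∫sin²(jπx/L) dx = L/2, ∫sin(jπx/L)·sin(lπx/L) dx = 0; diagonal moments ∫x·sin²(jπx/L) dx = L²/4, ∫x²·sin²(jπx/L) dx = L³·(1/6 − 1/(4j²π²)); cross terms ∫x·sin(jπx/L)·sin(lπx/L) dx = 0 for j + l even and −4jlL²/(π²(j² − l²)²) for j + l odd, ∫x²·sin(jπx/L)·sin(lπx/L) dx = (−1)^(j+l)·4jlL³/(π²(j² − l²)²); higher powers the same way via product-to-sum and parts.
State is unnormalized: ∫|φ|² dx = 3.6393, and ∫φ*·x·φ dx = 1.5743, so ⟨x⟩ = 1.5743 / 3.6393.
⟨x⟩ = 0.43258.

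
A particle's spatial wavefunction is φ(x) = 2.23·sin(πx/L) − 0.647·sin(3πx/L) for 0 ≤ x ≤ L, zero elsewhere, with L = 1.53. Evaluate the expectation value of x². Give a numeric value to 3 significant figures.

0.622

⟨x²⟩ = ∫ x²·|φ|² dx / ∫|φ|² dx (integrals over the domain).
On 0 ≤ x ≤ L (j ≠ l): ∫sin²(jπx/L) dx = L/2, ∫sin(jπx/L)·sin(lπx/L) dx = 0; diagonal moments ∫x·sin²(jπx/L) dx = L²/4, ∫x²·sin²(jπx/L) dx = L³·(1/6 − 1/(4j²π²)); cross terms ∫x·sin(jπx/L)·sin(lπx/L) dx = 0 for j + l even and −4jlL²/(π²(j² − l²)²) for j + l odd, ∫x²·sin(jπx/L)·sin(lπx/L) dx = (−1)^(j+l)·4jlL³/(π²(j² − l²)²); higher powers the same way via product-to-sum and parts.
State is unnormalized: ∫|φ|² dx = 4.1245, and ∫φ*·x²·φ dx = 2.5666, so ⟨x²⟩ = 2.5666 / 4.1245.
⟨x²⟩ = 0.62229.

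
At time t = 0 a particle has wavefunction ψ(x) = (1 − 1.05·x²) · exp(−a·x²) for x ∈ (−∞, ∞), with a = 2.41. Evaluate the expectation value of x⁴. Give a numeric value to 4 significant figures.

⟨x⁴⟩ = ∫ x⁴·|ψ|² dx / ∫|ψ|² dx (integrals over the domain).
Expand each integrand as polynomial × e^(−2ax²) and use ∫x^(2j)·e^(−2ax²) dx = (2j−1)!!/(4a)^j · √(π/(2a)), odd powers → 0; here √(π/(2a)) = 0.80733.
State is unnormalized: ∫|ψ|² dx = 0.66019, and ∫ψ*·x⁴·ψ dx = 0.0084970, so ⟨x⁴⟩ = 0.0084970 / 0.66019.
⟨x⁴⟩ = 0.012870.

0.01287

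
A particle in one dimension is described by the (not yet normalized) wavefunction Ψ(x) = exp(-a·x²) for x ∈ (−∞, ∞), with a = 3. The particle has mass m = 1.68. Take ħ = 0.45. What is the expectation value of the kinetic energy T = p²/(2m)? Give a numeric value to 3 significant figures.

0.181

T = −(ħ²/2m) d²/dx², so ⟨T⟩ = −(ħ²/2m) ∫ Ψ*·Ψ'' dx / ∫|Ψ|² dx; with m = 1.68.
Gaussian moments: ∫x^(2j)·e^(−2ax²) dx = (2j−1)!!/(4a)^j · √(π/(2a)), odd powers integrate to 0; here √(π/(2a)) = 0.72360. Derivatives: d/dx e^(−ax²) = −2ax·e^(−ax²), d²/dx² e^(−ax²) = (4a²x² − 2a)·e^(−ax²).
State is unnormalized: ∫|Ψ|² dx = 0.72360, and ∫Ψ*·(−ħ²/2m · Ψ'') dx = 0.13083, so ⟨T⟩ = 0.13083 / 0.72360.
⟨T⟩ = 0.18080.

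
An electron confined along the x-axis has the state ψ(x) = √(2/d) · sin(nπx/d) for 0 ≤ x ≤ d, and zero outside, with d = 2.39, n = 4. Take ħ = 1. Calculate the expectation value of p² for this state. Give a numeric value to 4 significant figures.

p² ψ = −ħ² d²ψ/dx²; ⟨p²⟩ = −ħ² ∫ ψ*·ψ'' dx.
d/dx sin(nπx/d) = (nπ/d)·cos(nπx/d) and d²/dx² sin(nπx/d) = −(nπ/d)²·sin(nπx/d); on 0 ≤ x ≤ d, ∫sin²(nπx/d) dx = d/2 and ∫sin(nπx/d)·cos(nπx/d) dx = 0.
⟨p²⟩ = 27.645.

27.65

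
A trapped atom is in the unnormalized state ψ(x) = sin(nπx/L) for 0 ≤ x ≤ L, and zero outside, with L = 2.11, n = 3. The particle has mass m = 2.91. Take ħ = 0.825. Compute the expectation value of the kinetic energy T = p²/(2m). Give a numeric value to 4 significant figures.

T = −(ħ²/2m) d²/dx², so ⟨T⟩ = −(ħ²/2m) ∫ ψ*·ψ'' dx / ∫|ψ|² dx; with m = 2.91.
d/dx sin(nπx/L) = (nπ/L)·cos(nπx/L) and d²/dx² sin(nπx/L) = −(nπ/L)²·sin(nπx/L); on 0 ≤ x ≤ L, ∫sin²(nπx/L) dx = L/2 and ∫sin(nπx/L)·cos(nπx/L) dx = 0.
State is unnormalized: ∫|ψ|² dx = 1.0550, and ∫ψ*·(−ħ²/2m · ψ'') dx = 2.4616, so ⟨T⟩ = 2.4616 / 1.0550.
⟨T⟩ = 2.3333.

2.333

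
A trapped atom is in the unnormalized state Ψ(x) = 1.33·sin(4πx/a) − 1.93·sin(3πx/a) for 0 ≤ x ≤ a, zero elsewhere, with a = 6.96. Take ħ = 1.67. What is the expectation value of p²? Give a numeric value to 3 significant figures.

p² Ψ = −ħ² d²Ψ/dx²; ⟨p²⟩ = −ħ² ∫ Ψ*·Ψ'' dx / ∫|Ψ|² dx.
d²/dx² sin(jπx/a) = −(jπ/a)²·sin(jπx/a); on 0 ≤ x ≤ a, ∫sin²(jπx/a) dx = a/2 and ∫sin(jπx/a)·sin(lπx/a) dx = 0 for j ≠ l, so only diagonal terms survive in ∫|Ψ|² and ∫Ψ·Ψ″; ∫Ψ·Ψ′ dx = [Ψ²/2] between the walls = 0.
State is unnormalized: ∫|Ψ|² dx = 19.118, and ∫Ψ*·(−ħ² Ψ'') dx = 122.26, so ⟨p²⟩ = 122.26 / 19.118.
⟨p²⟩ = 6.3946.

6.39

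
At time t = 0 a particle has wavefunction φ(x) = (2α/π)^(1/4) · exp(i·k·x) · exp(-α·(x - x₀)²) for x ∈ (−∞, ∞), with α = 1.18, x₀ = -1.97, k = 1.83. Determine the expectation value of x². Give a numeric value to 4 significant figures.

⟨x²⟩ = ∫ x²·|φ|² dx (integrals over the domain).
Gaussian moments (u = x − x₀): ∫u^(2j)·e^(−2αu²) du = (2j−1)!!/(4α)^j · √(π/(2α)), odd powers integrate to 0; here √(π/(2α)) = 1.1538.
⟨x²⟩ = 4.0928.

4.093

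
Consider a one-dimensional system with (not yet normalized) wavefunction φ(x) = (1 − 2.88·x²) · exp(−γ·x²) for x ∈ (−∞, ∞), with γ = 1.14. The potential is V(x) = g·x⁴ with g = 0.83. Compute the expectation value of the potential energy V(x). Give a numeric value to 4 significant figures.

⟨V⟩ = ∫ V(x)·|φ|² dx / ∫|φ|² dx.
Expand each integrand as polynomial × e^(−2γx²) and use ∫x^(2j)·e^(−2γx²) dx = (2j−1)!!/(4γ)^j · √(π/(2γ)), odd powers → 0; here √(π/(2γ)) = 1.1738.
State is unnormalized: ∫|φ|² dx = 1.0958, and ∫φ*·V(x)·φ dx = 1.2152, so ⟨V⟩ = 1.2152 / 1.0958.
⟨V⟩ = 1.1090.

1.109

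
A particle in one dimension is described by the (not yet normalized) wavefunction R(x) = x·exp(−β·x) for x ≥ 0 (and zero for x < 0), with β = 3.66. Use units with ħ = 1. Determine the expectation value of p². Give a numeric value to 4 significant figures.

13.40

p² R = −ħ² d²R/dx²; ⟨p²⟩ = −ħ² ∫ R*·R'' dx / ∫|R|² dx.
Differentiate x·exp(−β·x) with the product rule; every integrand then reduces to terms xʲ·e^(−2βx) on [0, ∞), with ∫₀^∞ xʲ·e^(−2βx) dx = j!/(2β)^(j+1).
State is unnormalized: ∫|R|² dx = 0.0050991, and ∫R*·(−ħ² R'') dx = 0.068306, so ⟨p²⟩ = 0.068306 / 0.0050991.
⟨p²⟩ = 13.396.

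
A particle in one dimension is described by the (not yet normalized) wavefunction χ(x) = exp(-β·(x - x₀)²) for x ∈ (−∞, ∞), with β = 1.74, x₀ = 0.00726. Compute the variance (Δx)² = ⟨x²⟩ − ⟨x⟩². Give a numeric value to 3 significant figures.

0.144

Compute ⟨x⟩ and ⟨x²⟩ separately, then (Δx)² = ⟨x²⟩ − ⟨x⟩².
Gaussian moments (u = x − x₀): ∫u^(2j)·e^(−2βu²) du = (2j−1)!!/(4β)^j · √(π/(2β)), odd powers integrate to 0; here √(π/(2β)) = 0.95013.
Normalization: ∫|χ|² dx = 0.95013.
⟨x⟩ = 0.0072600 and ⟨x²⟩ = 0.14373.
(Δx)² = 0.14373 − (0.0072600)² = 0.14368.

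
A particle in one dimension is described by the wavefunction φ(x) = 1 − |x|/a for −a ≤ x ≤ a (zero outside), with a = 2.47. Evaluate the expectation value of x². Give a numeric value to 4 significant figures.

⟨x²⟩ = ∫ x²·|φ|² dx / ∫|φ|² dx (integrals over the domain).
φ is even, so ∫ over [−a, a] = 2∫₀ᵃ with φ = 1 − x/a there: ∫₀ᵃ (1 − x/a)² dx = a/3, ∫₀ᵃ x²(1 − x/a)² dx = a³/30, ∫₀ᵃ x⁴(1 − x/a)² dx = a⁵/105.
State is unnormalized: ∫|φ|² dx = 1.6467, and ∫φ*·x²·φ dx = 1.0046, so ⟨x²⟩ = 1.0046 / 1.6467.
⟨x²⟩ = 0.61009.

0.6101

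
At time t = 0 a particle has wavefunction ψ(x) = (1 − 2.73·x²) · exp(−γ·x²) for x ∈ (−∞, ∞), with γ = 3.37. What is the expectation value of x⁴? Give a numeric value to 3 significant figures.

0.00943

⟨x⁴⟩ = ∫ x⁴·|ψ|² dx / ∫|ψ|² dx (integrals over the domain).
Expand each integrand as polynomial × e^(−2γx²) and use ∫x^(2j)·e^(−2γx²) dx = (2j−1)!!/(4γ)^j · √(π/(2γ)), odd powers → 0; here √(π/(2γ)) = 0.68272.
State is unnormalized: ∫|ψ|² dx = 0.49020, and ∫ψ*·x⁴·ψ dx = 0.0046249, so ⟨x⁴⟩ = 0.0046249 / 0.49020.
⟨x⁴⟩ = 0.0094347.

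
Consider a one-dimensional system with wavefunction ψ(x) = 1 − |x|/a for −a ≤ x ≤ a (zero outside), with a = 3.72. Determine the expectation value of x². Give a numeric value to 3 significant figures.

⟨x²⟩ = ∫ x²·|ψ|² dx / ∫|ψ|² dx (integrals over the domain).
ψ is even, so ∫ over [−a, a] = 2∫₀ᵃ with ψ = 1 − x/a there: ∫₀ᵃ (1 − x/a)² dx = a/3, ∫₀ᵃ x²(1 − x/a)² dx = a³/30, ∫₀ᵃ x⁴(1 − x/a)² dx = a⁵/105.
State is unnormalized: ∫|ψ|² dx = 2.4800, and ∫ψ*·x²·ψ dx = 3.4319, so ⟨x²⟩ = 3.4319 / 2.4800.
⟨x²⟩ = 1.3838.

1.38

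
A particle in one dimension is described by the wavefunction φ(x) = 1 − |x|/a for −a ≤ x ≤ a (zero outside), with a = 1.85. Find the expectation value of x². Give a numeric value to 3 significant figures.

⟨x²⟩ = ∫ x²·|φ|² dx / ∫|φ|² dx (integrals over the domain).
φ is even, so ∫ over [−a, a] = 2∫₀ᵃ with φ = 1 − x/a there: ∫₀ᵃ (1 − x/a)² dx = a/3, ∫₀ᵃ x²(1 − x/a)² dx = a³/30, ∫₀ᵃ x⁴(1 − x/a)² dx = a⁵/105.
State is unnormalized: ∫|φ|² dx = 1.2333, and ∫φ*·x²·φ dx = 0.42211, so ⟨x²⟩ = 0.42211 / 1.2333.
⟨x²⟩ = 0.34225.

0.342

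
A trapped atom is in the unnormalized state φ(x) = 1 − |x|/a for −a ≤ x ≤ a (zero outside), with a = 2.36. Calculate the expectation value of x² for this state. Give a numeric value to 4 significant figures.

0.5570

⟨x²⟩ = ∫ x²·|φ|² dx / ∫|φ|² dx (integrals over the domain).
φ is even, so ∫ over [−a, a] = 2∫₀ᵃ with φ = 1 − x/a there: ∫₀ᵃ (1 − x/a)² dx = a/3, ∫₀ᵃ x²(1 − x/a)² dx = a³/30, ∫₀ᵃ x⁴(1 − x/a)² dx = a⁵/105.
State is unnormalized: ∫|φ|² dx = 1.5733, and ∫φ*·x²·φ dx = 0.87628, so ⟨x²⟩ = 0.87628 / 1.5733.
⟨x²⟩ = 0.55696.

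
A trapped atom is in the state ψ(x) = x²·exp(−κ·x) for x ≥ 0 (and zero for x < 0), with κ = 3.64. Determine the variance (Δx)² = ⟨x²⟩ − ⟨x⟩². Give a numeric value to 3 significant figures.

Compute ⟨x⟩ and ⟨x²⟩ separately, then (Δx)² = ⟨x²⟩ − ⟨x⟩².
Every integrand reduces to terms xʲ·e^(−2κx) on [0, ∞); use ∫₀^∞ xʲ·e^(−2κx) dx = j!/(2κ)^(j+1).
Normalization: ∫|ψ|² dx = 0.0011737.
⟨x⟩ = 0.68681 and ⟨x²⟩ = 0.56605.
(Δx)² = 0.56605 − (0.68681)² = 0.094342.

0.0943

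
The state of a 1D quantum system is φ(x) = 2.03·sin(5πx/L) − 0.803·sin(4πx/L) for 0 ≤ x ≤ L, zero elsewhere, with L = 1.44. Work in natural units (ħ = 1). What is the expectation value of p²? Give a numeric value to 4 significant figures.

p² φ = −ħ² d²φ/dx²; ⟨p²⟩ = −ħ² ∫ φ*·φ'' dx / ∫|φ|² dx.
d²/dx² sin(jπx/L) = −(jπ/L)²·sin(jπx/L); on 0 ≤ x ≤ L, ∫sin²(jπx/L) dx = L/2 and ∫sin(jπx/L)·sin(lπx/L) dx = 0 for j ≠ l, so only diagonal terms survive in ∫|φ|² and ∫φ·φ″; ∫φ·φ′ dx = [φ²/2] between the walls = 0.
State is unnormalized: ∫|φ|² dx = 3.4313, and ∫φ*·(−ħ² φ'') dx = 388.41, so ⟨p²⟩ = 388.41 / 3.4313.
⟨p²⟩ = 113.20.

113.2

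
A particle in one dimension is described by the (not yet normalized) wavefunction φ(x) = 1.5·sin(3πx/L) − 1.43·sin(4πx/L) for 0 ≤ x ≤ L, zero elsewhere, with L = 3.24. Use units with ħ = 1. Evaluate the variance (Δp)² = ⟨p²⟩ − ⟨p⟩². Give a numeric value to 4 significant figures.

11.60

Compute ⟨p⟩ and ⟨p²⟩ separately; (Δp)² = ⟨p²⟩ − ⟨p⟩².
d²/dx² sin(jπx/L) = −(jπ/L)²·sin(jπx/L); on 0 ≤ x ≤ L, ∫sin²(jπx/L) dx = L/2 and ∫sin(jπx/L)·sin(lπx/L) dx = 0 for j ≠ l, so only diagonal terms survive in ∫|φ|² and ∫φ·φ″; ∫φ·φ′ dx = [φ²/2] between the walls = 0.
Normalization: ∫|φ|² dx = 6.9577.
⟨p⟩ = 0.0000 and ⟨p²⟩ = 11.595.
(Δp)² = 11.595 − (0.0000)² = 11.595.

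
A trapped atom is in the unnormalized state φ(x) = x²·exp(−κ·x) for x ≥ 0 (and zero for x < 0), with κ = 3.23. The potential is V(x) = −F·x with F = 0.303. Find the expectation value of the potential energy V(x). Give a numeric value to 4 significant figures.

-0.2345

⟨V⟩ = ∫ V(x)·|φ|² dx / ∫|φ|² dx.
Every integrand reduces to terms xʲ·e^(−2κx) on [0, ∞); use ∫₀^∞ xʲ·e^(−2κx) dx = j!/(2κ)^(j+1).
State is unnormalized: ∫|φ|² dx = 0.0021333, and ∫φ*·V(x)·φ dx = -0.00050030, so ⟨V⟩ = -0.00050030 / 0.0021333.
⟨V⟩ = -0.23452.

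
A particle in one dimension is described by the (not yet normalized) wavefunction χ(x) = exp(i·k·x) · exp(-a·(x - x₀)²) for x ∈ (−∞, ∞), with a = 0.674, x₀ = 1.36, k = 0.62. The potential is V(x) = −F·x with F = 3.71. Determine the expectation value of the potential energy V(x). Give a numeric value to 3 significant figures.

⟨V⟩ = ∫ V(x)·|χ|² dx / ∫|χ|² dx.
Gaussian moments (u = x − x₀): ∫u^(2j)·e^(−2au²) du = (2j−1)!!/(4a)^j · √(π/(2a)), odd powers integrate to 0; here √(π/(2a)) = 1.5266.
State is unnormalized: ∫|χ|² dx = 1.5266, and ∫χ*·V(x)·χ dx = -7.7027, so ⟨V⟩ = -7.7027 / 1.5266.
⟨V⟩ = -5.0456.

-5.05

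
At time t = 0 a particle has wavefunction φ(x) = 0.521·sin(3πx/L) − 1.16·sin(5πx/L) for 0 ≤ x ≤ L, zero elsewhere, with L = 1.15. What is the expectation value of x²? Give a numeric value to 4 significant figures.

0.3904

⟨x²⟩ = ∫ x²·|φ|² dx / ∫|φ|² dx (integrals over the domain).
On 0 ≤ x ≤ L (j ≠ l): ∫sin²(jπx/L) dx = L/2, ∫sin(jπx/L)·sin(lπx/L) dx = 0; diagonal moments ∫x·sin²(jπx/L) dx = L²/4, ∫x²·sin²(jπx/L) dx = L³·(1/6 − 1/(4j²π²)); cross terms ∫x·sin(jπx/L)·sin(lπx/L) dx = 0 for j + l even and −4jlL²/(π²(j² − l²)²) for j + l odd, ∫x²·sin(jπx/L)·sin(lπx/L) dx = (−1)^(j+l)·4jlL³/(π²(j² − l²)²); higher powers the same way via product-to-sum and parts.
State is unnormalized: ∫|φ|² dx = 0.92980, and ∫φ*·x²·φ dx = 0.36300, so ⟨x²⟩ = 0.36300 / 0.92980.
⟨x²⟩ = 0.39040.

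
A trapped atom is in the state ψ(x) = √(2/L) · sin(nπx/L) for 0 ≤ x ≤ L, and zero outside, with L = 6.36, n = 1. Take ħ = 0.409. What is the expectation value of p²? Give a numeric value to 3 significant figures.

p² ψ = −ħ² d²ψ/dx²; ⟨p²⟩ = −ħ² ∫ ψ*·ψ'' dx.
d/dx sin(nπx/L) = (nπ/L)·cos(nπx/L) and d²/dx² sin(nπx/L) = −(nπ/L)²·sin(nπx/L); on 0 ≤ x ≤ L, ∫sin²(nπx/L) dx = L/2 and ∫sin(nπx/L)·cos(nπx/L) dx = 0.
⟨p²⟩ = 0.040816.

0.0408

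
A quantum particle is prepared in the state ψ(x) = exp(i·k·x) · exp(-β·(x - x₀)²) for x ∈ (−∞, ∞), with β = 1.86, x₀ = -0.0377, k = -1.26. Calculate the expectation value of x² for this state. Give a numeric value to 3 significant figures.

⟨x²⟩ = ∫ x²·|ψ|² dx / ∫|ψ|² dx (integrals over the domain).
Gaussian moments (u = x − x₀): ∫u^(2j)·e^(−2βu²) du = (2j−1)!!/(4β)^j · √(π/(2β)), odd powers integrate to 0; here √(π/(2β)) = 0.91897.
State is unnormalized: ∫|ψ|² dx = 0.91897, and ∫ψ*·x²·ψ dx = 0.12482, so ⟨x²⟩ = 0.12482 / 0.91897.
⟨x²⟩ = 0.13583.

0.136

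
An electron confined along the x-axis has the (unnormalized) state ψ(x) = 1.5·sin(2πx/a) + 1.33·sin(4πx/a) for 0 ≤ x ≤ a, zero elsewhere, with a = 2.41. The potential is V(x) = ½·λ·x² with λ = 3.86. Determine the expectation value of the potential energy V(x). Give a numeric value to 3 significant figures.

⟨V⟩ = ∫ V(x)·|ψ|² dx / ∫|ψ|² dx.
On 0 ≤ x ≤ a (j ≠ l): ∫sin²(jπx/a) dx = a/2, ∫sin(jπx/a)·sin(lπx/a) dx = 0; diagonal moments ∫x·sin²(jπx/a) dx = a²/4, ∫x²·sin²(jπx/a) dx = a³·(1/6 − 1/(4j²π²)); cross terms ∫x·sin(jπx/a)·sin(lπx/a) dx = 0 for j + l even and −4jla²/(π²(j² − l²)²) for j + l odd, ∫x²·sin(jπx/a)·sin(lπx/a) dx = (−1)^(j+l)·4jla³/(π²(j² − l²)²); higher powers the same way via product-to-sum and parts.
State is unnormalized: ∫|ψ|² dx = 4.8428, and ∫ψ*·V(x)·ψ dx = 20.062, so ⟨V⟩ = 20.062 / 4.8428.
⟨V⟩ = 4.1426.

4.14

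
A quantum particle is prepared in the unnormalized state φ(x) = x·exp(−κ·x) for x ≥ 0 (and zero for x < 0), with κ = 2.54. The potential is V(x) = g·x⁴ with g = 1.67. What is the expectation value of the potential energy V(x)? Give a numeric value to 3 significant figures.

⟨V⟩ = ∫ V(x)·|φ|² dx / ∫|φ|² dx.
Every integrand reduces to terms xʲ·e^(−2κx) on [0, ∞); use ∫₀^∞ xʲ·e^(−2κx) dx = j!/(2κ)^(j+1).
State is unnormalized: ∫|φ|² dx = 0.015256, and ∫φ*·V(x)·φ dx = 0.013772, so ⟨V⟩ = 0.013772 / 0.015256.
⟨V⟩ = 0.90274.

0.903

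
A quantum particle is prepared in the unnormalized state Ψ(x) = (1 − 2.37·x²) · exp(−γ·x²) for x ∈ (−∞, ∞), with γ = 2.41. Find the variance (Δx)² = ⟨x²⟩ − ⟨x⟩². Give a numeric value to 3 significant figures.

0.0649

Compute ⟨x⟩ and ⟨x²⟩ separately, then (Δx)² = ⟨x²⟩ − ⟨x⟩².
Expand each integrand as polynomial × e^(−2γx²) and use ∫x^(2j)·e^(−2γx²) dx = (2j−1)!!/(4γ)^j · √(π/(2γ)), odd powers → 0; here √(π/(2γ)) = 0.80733.
Normalization: ∫|Ψ|² dx = 0.55676.
⟨x⟩ = 0.0000 and ⟨x²⟩ = 0.064912.
(Δx)² = 0.064912 − (0.0000)² = 0.064912.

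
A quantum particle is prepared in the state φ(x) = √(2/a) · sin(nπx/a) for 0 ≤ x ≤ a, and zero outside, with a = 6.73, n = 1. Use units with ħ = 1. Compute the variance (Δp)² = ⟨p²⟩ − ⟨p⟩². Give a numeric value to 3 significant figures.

Compute ⟨p⟩ and ⟨p²⟩ separately; (Δp)² = ⟨p²⟩ − ⟨p⟩².
d/dx sin(nπx/a) = (nπ/a)·cos(nπx/a) and d²/dx² sin(nπx/a) = −(nπ/a)²·sin(nπx/a); on 0 ≤ x ≤ a, ∫sin²(nπx/a) dx = a/2 and ∫sin(nπx/a)·cos(nπx/a) dx = 0.
⟨p⟩ = 0.0000 and ⟨p²⟩ = 0.21791.
(Δp)² = 0.21791 − (0.0000)² = 0.21791.

0.218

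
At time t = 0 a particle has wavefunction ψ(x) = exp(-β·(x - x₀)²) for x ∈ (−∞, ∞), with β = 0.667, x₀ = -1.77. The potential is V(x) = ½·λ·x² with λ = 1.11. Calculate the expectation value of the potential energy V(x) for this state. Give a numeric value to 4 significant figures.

⟨V⟩ = ∫ V(x)·|ψ|² dx / ∫|ψ|² dx.
Gaussian moments (u = x − x₀): ∫u^(2j)·e^(−2βu²) du = (2j−1)!!/(4β)^j · √(π/(2β)), odd powers integrate to 0; here √(π/(2β)) = 1.5346.
State is unnormalized: ∫|ψ|² dx = 1.5346, and ∫ψ*·V(x)·ψ dx = 2.9875, so ⟨V⟩ = 2.9875 / 1.5346.
⟨V⟩ = 1.9468.

1.947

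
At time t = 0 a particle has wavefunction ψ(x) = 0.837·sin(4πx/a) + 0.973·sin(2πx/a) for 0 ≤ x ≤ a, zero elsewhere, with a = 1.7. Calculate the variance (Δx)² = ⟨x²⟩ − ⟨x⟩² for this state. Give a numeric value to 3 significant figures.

0.345

Compute ⟨x⟩ and ⟨x²⟩ separately, then (Δx)² = ⟨x²⟩ − ⟨x⟩².
On 0 ≤ x ≤ a (j ≠ l): ∫sin²(jπx/a) dx = a/2, ∫sin(jπx/a)·sin(lπx/a) dx = 0; diagonal moments ∫x·sin²(jπx/a) dx = a²/4, ∫x²·sin²(jπx/a) dx = a³·(1/6 − 1/(4j²π²)); cross terms ∫x·sin(jπx/a)·sin(lπx/a) dx = 0 for j + l even and −4jla²/(π²(j² − l²)²) for j + l odd, ∫x²·sin(jπx/a)·sin(lπx/a) dx = (−1)^(j+l)·4jla³/(π²(j² − l²)²); higher powers the same way via product-to-sum and parts.
Normalization: ∫|ψ|² dx = 1.4002.
⟨x⟩ = 0.85000 and ⟨x²⟩ = 1.0671.
(Δx)² = 1.0671 − (0.85000)² = 0.34459.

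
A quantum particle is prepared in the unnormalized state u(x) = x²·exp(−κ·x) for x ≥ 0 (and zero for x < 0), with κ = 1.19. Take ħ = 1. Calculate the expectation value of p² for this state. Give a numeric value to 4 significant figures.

p² u = −ħ² d²u/dx²; ⟨p²⟩ = −ħ² ∫ u*·u'' dx / ∫|u|² dx.
Differentiate x²·exp(−κ·x) with the product rule; every integrand then reduces to terms xʲ·e^(−2κx) on [0, ∞), with ∫₀^∞ xʲ·e^(−2κx) dx = j!/(2κ)^(j+1).
State is unnormalized: ∫|u|² dx = 0.31429, and ∫u*·(−ħ² u'') dx = 0.14835, so ⟨p²⟩ = 0.14835 / 0.31429.
⟨p²⟩ = 0.47203.

0.4720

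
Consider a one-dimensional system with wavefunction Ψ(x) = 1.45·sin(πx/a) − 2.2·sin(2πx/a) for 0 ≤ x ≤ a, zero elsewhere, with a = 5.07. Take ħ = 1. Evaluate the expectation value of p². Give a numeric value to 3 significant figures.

p² Ψ = −ħ² d²Ψ/dx²; ⟨p²⟩ = −ħ² ∫ Ψ*·Ψ'' dx / ∫|Ψ|² dx.
d²/dx² sin(jπx/a) = −(jπ/a)²·sin(jπx/a); on 0 ≤ x ≤ a, ∫sin²(jπx/a) dx = a/2 and ∫sin(jπx/a)·sin(lπx/a) dx = 0 for j ≠ l, so only diagonal terms survive in ∫|Ψ|² and ∫Ψ·Ψ″; ∫Ψ·Ψ′ dx = [Ψ²/2] between the walls = 0.
State is unnormalized: ∫|Ψ|² dx = 17.599, and ∫Ψ*·(−ħ² Ψ'') dx = 20.890, so ⟨p²⟩ = 20.890 / 17.599.
⟨p²⟩ = 1.1870.

1.19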